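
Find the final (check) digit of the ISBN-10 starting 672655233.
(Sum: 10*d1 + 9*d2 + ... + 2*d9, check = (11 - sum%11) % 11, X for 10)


Weighted sum: 259
259 mod 11 = 6

Check digit: 5


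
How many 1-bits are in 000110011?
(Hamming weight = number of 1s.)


Counting 1s in 000110011

4


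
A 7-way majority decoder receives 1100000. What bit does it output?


Ones: 2 out of 7
Threshold: 4

0 (2/7 voted 1)


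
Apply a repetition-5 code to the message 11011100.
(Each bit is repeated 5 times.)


Each bit -> 5 copies

1111111111000001111111111111110000000000


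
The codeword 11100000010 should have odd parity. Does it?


Number of 1s: 4

No, parity error (4 ones)


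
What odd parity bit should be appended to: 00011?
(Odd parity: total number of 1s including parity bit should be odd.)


Number of 1s in data: 2
Parity bit: 1

1


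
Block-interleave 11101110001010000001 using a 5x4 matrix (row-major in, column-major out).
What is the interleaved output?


Matrix:
  1110
  1110
  0010
  1000
  0001
Read columns: 11010110001110000001

11010110001110000001


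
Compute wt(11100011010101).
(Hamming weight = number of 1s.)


Counting 1s in 11100011010101

8


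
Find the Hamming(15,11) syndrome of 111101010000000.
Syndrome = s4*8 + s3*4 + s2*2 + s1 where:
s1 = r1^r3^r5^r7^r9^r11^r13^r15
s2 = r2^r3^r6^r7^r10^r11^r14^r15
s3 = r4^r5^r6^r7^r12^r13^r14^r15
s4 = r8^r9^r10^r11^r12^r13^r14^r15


s1=0, s2=1, s3=0, s4=1

Syndrome = 10 (error at position 10)


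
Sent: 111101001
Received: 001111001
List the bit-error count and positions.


XOR: 110010000

3 error(s) at position(s): 0, 1, 4


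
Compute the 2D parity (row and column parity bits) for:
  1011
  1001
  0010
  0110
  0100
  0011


Row parities: 101010
Column parities: 0001

Row P: 101010, Col P: 0001, Corner: 1


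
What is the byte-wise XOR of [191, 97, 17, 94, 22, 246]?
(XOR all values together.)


XOR chain: 191 ^ 97 ^ 17 ^ 94 ^ 22 ^ 246 = 113

113


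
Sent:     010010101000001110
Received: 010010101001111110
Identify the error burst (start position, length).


XOR: 000000000001110000

Burst at position 11, length 3


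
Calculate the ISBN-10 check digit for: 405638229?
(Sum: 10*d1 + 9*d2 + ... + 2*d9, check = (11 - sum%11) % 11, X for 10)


Weighted sum: 212
212 mod 11 = 3

Check digit: 8


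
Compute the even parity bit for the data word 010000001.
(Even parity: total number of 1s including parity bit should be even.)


Number of 1s in data: 2
Parity bit: 0

0


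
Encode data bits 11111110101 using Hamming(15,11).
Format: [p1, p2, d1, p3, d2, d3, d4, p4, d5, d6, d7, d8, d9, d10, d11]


Parity bits: p1=1, p2=0, p3=1, p4=1

101111111110101


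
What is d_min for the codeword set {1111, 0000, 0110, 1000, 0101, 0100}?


Comparing all pairs, minimum distance: 1
Can detect 0 errors, correct 0 errors

1


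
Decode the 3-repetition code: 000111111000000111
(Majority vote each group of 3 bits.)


Groups: 000, 111, 111, 000, 000, 111
Majority votes: 011001

011001


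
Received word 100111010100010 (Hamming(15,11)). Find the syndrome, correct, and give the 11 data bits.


Syndrome = 10: error at position 10

Data: 01100000010 (corrected bit 10)


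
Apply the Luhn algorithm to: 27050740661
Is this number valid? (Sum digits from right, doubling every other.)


Luhn sum = 27
27 mod 10 = 7

Invalid (Luhn sum mod 10 = 7)


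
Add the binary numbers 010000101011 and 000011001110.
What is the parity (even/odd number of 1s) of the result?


010000101011 = 1067
000011001110 = 206
Sum = 1273 = 10011111001
1s count = 7

odd parity (7 ones in 10011111001)


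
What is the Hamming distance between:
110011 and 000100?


XOR: 110111
Count of 1s: 5

5


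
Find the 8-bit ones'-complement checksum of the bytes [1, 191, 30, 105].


Sum = 327 mod 256 = 71
Complement = 184

184


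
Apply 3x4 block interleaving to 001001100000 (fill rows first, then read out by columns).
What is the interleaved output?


Matrix:
  0010
  0110
  0000
Read columns: 000010110000

000010110000


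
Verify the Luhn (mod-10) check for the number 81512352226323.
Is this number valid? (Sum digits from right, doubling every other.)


Luhn sum = 39
39 mod 10 = 9

Invalid (Luhn sum mod 10 = 9)


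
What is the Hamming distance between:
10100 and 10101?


XOR: 00001
Count of 1s: 1

1


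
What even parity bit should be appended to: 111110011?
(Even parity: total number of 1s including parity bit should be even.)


Number of 1s in data: 7
Parity bit: 1

1


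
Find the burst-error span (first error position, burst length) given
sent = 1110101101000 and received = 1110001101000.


XOR: 0000100000000

Burst at position 4, length 1


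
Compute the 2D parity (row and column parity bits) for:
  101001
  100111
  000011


Row parities: 100
Column parities: 001101

Row P: 100, Col P: 001101, Corner: 1


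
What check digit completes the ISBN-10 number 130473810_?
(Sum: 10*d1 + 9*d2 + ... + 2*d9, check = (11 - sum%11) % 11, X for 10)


Weighted sum: 157
157 mod 11 = 3

Check digit: 8


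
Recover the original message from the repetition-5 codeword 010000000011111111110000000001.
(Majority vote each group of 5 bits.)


Groups: 01000, 00000, 11111, 11111, 00000, 00001
Majority votes: 001100

001100


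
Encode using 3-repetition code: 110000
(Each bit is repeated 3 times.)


Each bit -> 3 copies

111111000000000000


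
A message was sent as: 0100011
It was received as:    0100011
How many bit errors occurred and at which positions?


XOR: 0000000

0 errors (received matches sent)


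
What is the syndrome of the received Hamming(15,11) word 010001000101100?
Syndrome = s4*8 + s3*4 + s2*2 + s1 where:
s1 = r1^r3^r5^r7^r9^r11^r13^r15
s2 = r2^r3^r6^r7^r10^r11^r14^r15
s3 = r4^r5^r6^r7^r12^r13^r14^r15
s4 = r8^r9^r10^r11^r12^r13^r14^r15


s1=1, s2=1, s3=1, s4=1

Syndrome = 15 (error at position 15)


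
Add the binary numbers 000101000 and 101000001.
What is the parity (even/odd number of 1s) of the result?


000101000 = 40
101000001 = 321
Sum = 361 = 101101001
1s count = 5

odd parity (5 ones in 101101001)


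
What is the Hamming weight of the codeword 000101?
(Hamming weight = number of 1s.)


Counting 1s in 000101

2


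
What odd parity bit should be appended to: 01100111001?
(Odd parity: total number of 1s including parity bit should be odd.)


Number of 1s in data: 6
Parity bit: 1

1


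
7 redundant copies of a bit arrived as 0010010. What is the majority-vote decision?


Ones: 2 out of 7
Threshold: 4

0 (2/7 voted 1)


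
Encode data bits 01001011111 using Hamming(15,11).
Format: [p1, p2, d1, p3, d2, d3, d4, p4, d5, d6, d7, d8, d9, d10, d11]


Parity bits: p1=1, p2=1, p3=1, p4=0

110110001011111


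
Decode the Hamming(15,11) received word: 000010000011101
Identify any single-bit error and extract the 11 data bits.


Syndrome = 0: no error detected

Data: 01000011101 (no errors)


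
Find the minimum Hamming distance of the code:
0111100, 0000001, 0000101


Comparing all pairs, minimum distance: 1
Can detect 0 errors, correct 0 errors

1


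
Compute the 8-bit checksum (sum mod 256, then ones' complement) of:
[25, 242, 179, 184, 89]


Sum = 719 mod 256 = 207
Complement = 48

48


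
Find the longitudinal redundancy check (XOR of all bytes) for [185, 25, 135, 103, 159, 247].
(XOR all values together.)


XOR chain: 185 ^ 25 ^ 135 ^ 103 ^ 159 ^ 247 = 40

40


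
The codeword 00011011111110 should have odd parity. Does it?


Number of 1s: 9

Yes, parity is correct (9 ones)


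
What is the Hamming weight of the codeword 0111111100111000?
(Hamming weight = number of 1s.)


Counting 1s in 0111111100111000

10


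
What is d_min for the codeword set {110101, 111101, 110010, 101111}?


Comparing all pairs, minimum distance: 1
Can detect 0 errors, correct 0 errors

1


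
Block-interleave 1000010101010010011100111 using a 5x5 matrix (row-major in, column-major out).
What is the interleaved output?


Matrix:
  10000
  10101
  01001
  00111
  00111
Read columns: 1100000100010110001101111

1100000100010110001101111


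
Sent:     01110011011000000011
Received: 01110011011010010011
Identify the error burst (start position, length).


XOR: 00000000000010010000

Burst at position 12, length 4


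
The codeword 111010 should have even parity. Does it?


Number of 1s: 4

Yes, parity is correct (4 ones)


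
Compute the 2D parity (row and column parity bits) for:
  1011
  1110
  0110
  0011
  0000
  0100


Row parities: 110001
Column parities: 0100

Row P: 110001, Col P: 0100, Corner: 1


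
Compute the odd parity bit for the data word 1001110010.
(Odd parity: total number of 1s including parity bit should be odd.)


Number of 1s in data: 5
Parity bit: 0

0


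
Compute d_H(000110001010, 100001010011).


XOR: 100111011001
Count of 1s: 7

7


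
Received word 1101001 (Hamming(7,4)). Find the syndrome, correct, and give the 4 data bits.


Syndrome = 0: no error detected

Data: 0001 (no errors)


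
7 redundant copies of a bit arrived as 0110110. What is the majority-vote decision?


Ones: 4 out of 7
Threshold: 4

1 (4/7 voted 1)


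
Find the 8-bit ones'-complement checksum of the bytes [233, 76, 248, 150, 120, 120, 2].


Sum = 949 mod 256 = 181
Complement = 74

74


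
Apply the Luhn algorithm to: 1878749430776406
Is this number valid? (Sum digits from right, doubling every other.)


Luhn sum = 76
76 mod 10 = 6

Invalid (Luhn sum mod 10 = 6)


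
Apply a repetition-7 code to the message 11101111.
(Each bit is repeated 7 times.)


Each bit -> 7 copies

11111111111111111111100000001111111111111111111111111111


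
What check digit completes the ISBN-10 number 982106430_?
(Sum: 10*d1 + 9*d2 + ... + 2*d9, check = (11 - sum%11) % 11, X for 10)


Weighted sum: 240
240 mod 11 = 9

Check digit: 2


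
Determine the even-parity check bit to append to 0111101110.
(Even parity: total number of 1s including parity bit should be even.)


Number of 1s in data: 7
Parity bit: 1

1


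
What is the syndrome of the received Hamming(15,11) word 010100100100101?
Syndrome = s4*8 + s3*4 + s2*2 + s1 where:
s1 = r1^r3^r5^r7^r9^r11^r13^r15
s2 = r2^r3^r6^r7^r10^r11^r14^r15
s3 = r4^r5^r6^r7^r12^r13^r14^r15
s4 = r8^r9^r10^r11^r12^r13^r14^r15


s1=1, s2=0, s3=0, s4=1

Syndrome = 9 (error at position 9)


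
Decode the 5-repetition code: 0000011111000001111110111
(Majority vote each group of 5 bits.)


Groups: 00000, 11111, 00000, 11111, 10111
Majority votes: 01011

01011


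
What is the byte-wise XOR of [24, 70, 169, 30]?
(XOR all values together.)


XOR chain: 24 ^ 70 ^ 169 ^ 30 = 233

233


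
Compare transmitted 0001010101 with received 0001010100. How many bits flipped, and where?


XOR: 0000000001

1 error(s) at position(s): 9


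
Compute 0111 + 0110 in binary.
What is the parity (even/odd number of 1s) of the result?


0111 = 7
0110 = 6
Sum = 13 = 1101
1s count = 3

odd parity (3 ones in 1101)


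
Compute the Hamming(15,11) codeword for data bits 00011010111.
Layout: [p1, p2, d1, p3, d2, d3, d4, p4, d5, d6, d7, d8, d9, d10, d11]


Parity bits: p1=1, p2=0, p3=0, p4=1

100000111010111


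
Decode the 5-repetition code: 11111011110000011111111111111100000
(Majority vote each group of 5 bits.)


Groups: 11111, 01111, 00000, 11111, 11111, 11111, 00000
Majority votes: 1101110

1101110


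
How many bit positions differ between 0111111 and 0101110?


XOR: 0010001
Count of 1s: 2

2


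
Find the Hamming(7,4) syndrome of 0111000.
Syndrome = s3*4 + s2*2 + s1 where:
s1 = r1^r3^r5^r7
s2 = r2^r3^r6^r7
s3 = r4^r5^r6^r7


s1=1, s2=0, s3=1

Syndrome = 5 (error at position 5)


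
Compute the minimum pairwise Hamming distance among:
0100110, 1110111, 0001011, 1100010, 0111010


Comparing all pairs, minimum distance: 2
Can detect 1 errors, correct 0 errors

2


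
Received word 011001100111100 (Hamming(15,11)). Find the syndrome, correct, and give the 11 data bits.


Syndrome = 0: no error detected

Data: 10110111100 (no errors)


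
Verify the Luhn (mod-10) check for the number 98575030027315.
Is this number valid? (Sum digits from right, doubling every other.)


Luhn sum = 49
49 mod 10 = 9

Invalid (Luhn sum mod 10 = 9)


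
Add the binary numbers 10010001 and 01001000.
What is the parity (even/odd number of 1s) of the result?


10010001 = 145
01001000 = 72
Sum = 217 = 11011001
1s count = 5

odd parity (5 ones in 11011001)


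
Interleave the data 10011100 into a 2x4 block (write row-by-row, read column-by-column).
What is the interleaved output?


Matrix:
  1001
  1100
Read columns: 11010010

11010010


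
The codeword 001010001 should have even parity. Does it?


Number of 1s: 3

No, parity error (3 ones)


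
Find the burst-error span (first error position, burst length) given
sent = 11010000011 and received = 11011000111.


XOR: 00001000100

Burst at position 4, length 5


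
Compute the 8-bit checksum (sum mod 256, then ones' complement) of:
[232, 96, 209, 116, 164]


Sum = 817 mod 256 = 49
Complement = 206

206


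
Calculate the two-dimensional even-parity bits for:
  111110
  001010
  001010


Row parities: 100
Column parities: 111110

Row P: 100, Col P: 111110, Corner: 1


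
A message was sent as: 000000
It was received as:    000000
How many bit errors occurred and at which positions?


XOR: 000000

0 errors (received matches sent)


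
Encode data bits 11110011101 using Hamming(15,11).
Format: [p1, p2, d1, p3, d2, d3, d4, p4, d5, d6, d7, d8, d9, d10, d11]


Parity bits: p1=0, p2=1, p3=0, p4=0

011011100011101


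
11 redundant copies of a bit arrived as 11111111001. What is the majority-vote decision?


Ones: 9 out of 11
Threshold: 6

1 (9/11 voted 1)


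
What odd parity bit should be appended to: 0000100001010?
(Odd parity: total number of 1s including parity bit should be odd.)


Number of 1s in data: 3
Parity bit: 0

0


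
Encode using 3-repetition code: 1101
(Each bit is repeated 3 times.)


Each bit -> 3 copies

111111000111


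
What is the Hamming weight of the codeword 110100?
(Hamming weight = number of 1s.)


Counting 1s in 110100

3


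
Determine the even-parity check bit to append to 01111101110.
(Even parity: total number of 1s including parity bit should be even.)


Number of 1s in data: 8
Parity bit: 0

0


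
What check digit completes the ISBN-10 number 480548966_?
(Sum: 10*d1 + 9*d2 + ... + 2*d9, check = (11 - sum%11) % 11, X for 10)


Weighted sum: 277
277 mod 11 = 2

Check digit: 9


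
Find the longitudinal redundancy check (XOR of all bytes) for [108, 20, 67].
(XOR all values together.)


XOR chain: 108 ^ 20 ^ 67 = 59

59


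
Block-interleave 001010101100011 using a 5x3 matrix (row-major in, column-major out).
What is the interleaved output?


Matrix:
  001
  010
  101
  100
  011
Read columns: 001100100110101

001100100110101


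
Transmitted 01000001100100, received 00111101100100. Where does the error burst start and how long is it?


XOR: 01111100000000

Burst at position 1, length 5


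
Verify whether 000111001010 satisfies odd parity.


Number of 1s: 5

Yes, parity is correct (5 ones)


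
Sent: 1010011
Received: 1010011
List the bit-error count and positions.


XOR: 0000000

0 errors (received matches sent)


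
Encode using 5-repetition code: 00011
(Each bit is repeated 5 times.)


Each bit -> 5 copies

0000000000000001111111111


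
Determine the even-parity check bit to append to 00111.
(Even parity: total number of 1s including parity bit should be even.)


Number of 1s in data: 3
Parity bit: 1

1


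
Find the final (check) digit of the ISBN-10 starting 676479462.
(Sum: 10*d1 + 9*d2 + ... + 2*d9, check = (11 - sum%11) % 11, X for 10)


Weighted sum: 324
324 mod 11 = 5

Check digit: 6


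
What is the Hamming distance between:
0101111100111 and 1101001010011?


XOR: 1000110110100
Count of 1s: 6

6


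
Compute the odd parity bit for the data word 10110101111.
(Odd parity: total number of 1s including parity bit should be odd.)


Number of 1s in data: 8
Parity bit: 1

1


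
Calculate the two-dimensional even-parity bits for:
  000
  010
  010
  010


Row parities: 0111
Column parities: 010

Row P: 0111, Col P: 010, Corner: 1


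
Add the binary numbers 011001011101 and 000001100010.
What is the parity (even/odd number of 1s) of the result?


011001011101 = 1629
000001100010 = 98
Sum = 1727 = 11010111111
1s count = 9

odd parity (9 ones in 11010111111)


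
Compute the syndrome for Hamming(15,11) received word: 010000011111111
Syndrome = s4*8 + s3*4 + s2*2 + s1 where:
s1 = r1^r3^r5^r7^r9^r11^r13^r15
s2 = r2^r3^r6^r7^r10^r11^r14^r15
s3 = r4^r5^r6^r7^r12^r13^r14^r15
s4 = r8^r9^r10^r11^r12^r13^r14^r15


s1=0, s2=1, s3=0, s4=0

Syndrome = 2 (error at position 2)


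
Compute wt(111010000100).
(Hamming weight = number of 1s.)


Counting 1s in 111010000100

5


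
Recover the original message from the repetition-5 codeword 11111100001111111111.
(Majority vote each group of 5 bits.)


Groups: 11111, 10000, 11111, 11111
Majority votes: 1011

1011


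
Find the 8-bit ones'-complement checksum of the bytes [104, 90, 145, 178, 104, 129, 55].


Sum = 805 mod 256 = 37
Complement = 218

218


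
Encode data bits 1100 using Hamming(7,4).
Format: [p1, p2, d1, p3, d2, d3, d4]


Parity bits: p1=0, p2=1, p3=1

0111100


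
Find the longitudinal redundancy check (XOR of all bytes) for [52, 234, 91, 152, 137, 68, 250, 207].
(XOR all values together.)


XOR chain: 52 ^ 234 ^ 91 ^ 152 ^ 137 ^ 68 ^ 250 ^ 207 = 229

229


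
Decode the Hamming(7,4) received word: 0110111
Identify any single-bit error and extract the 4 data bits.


Syndrome = 5: error at position 5

Data: 1011 (corrected bit 5)


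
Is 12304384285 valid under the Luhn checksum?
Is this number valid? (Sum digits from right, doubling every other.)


Luhn sum = 48
48 mod 10 = 8

Invalid (Luhn sum mod 10 = 8)


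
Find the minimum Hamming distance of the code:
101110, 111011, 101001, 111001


Comparing all pairs, minimum distance: 1
Can detect 0 errors, correct 0 errors

1


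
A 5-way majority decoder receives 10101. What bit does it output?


Ones: 3 out of 5
Threshold: 3

1 (3/5 voted 1)


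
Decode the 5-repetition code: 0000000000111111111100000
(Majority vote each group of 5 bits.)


Groups: 00000, 00000, 11111, 11111, 00000
Majority votes: 00110

00110


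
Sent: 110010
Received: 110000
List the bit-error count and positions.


XOR: 000010

1 error(s) at position(s): 4


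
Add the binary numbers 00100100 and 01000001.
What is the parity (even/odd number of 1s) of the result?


00100100 = 36
01000001 = 65
Sum = 101 = 1100101
1s count = 4

even parity (4 ones in 1100101)


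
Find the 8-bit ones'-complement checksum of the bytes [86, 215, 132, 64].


Sum = 497 mod 256 = 241
Complement = 14

14


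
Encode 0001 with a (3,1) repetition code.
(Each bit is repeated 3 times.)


Each bit -> 3 copies

000000000111


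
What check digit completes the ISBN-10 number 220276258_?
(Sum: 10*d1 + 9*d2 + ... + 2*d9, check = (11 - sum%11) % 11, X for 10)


Weighted sum: 163
163 mod 11 = 9

Check digit: 2


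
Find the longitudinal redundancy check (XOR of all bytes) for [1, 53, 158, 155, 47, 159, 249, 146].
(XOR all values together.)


XOR chain: 1 ^ 53 ^ 158 ^ 155 ^ 47 ^ 159 ^ 249 ^ 146 = 234

234


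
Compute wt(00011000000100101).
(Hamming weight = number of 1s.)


Counting 1s in 00011000000100101

5


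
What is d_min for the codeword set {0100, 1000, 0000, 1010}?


Comparing all pairs, minimum distance: 1
Can detect 0 errors, correct 0 errors

1


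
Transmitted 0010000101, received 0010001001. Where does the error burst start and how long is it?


XOR: 0000001100

Burst at position 6, length 2


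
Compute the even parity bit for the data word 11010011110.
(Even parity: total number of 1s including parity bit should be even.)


Number of 1s in data: 7
Parity bit: 1

1


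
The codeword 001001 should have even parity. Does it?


Number of 1s: 2

Yes, parity is correct (2 ones)


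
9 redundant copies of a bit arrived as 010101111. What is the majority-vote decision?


Ones: 6 out of 9
Threshold: 5

1 (6/9 voted 1)


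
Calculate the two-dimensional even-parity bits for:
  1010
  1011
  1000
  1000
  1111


Row parities: 01110
Column parities: 1110

Row P: 01110, Col P: 1110, Corner: 1


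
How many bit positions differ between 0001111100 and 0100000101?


XOR: 0101111001
Count of 1s: 6

6


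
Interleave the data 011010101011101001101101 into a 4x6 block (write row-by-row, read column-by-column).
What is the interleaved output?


Matrix:
  011010
  101011
  101001
  101101
Read columns: 011110001111000111000111

011110001111000111000111


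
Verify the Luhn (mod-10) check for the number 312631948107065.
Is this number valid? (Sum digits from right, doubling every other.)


Luhn sum = 55
55 mod 10 = 5

Invalid (Luhn sum mod 10 = 5)


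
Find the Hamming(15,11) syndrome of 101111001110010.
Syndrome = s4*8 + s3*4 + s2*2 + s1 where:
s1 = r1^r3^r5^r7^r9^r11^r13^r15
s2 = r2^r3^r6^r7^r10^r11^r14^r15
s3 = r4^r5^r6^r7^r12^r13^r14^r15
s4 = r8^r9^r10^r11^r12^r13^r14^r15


s1=1, s2=1, s3=0, s4=0

Syndrome = 3 (error at position 3)


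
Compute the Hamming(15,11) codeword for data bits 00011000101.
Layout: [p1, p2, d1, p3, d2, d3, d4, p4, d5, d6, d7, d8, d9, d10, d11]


Parity bits: p1=0, p2=0, p3=1, p4=1

000100111000101


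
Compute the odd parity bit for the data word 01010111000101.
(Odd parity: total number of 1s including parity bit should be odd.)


Number of 1s in data: 7
Parity bit: 0

0


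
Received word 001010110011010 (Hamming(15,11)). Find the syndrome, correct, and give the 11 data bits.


Syndrome = 0: no error detected

Data: 11010011010 (no errors)


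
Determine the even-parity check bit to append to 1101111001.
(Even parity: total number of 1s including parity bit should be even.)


Number of 1s in data: 7
Parity bit: 1

1


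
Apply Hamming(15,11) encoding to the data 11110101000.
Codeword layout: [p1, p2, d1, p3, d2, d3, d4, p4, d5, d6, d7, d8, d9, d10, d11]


Parity bits: p1=1, p2=0, p3=0, p4=0

101011100101000


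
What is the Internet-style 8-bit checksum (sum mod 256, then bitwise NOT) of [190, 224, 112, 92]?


Sum = 618 mod 256 = 106
Complement = 149

149


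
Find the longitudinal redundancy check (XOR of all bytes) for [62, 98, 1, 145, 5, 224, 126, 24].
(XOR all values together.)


XOR chain: 62 ^ 98 ^ 1 ^ 145 ^ 5 ^ 224 ^ 126 ^ 24 = 79

79


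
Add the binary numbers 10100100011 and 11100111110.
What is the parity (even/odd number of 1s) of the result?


10100100011 = 1315
11100111110 = 1854
Sum = 3169 = 110001100001
1s count = 5

odd parity (5 ones in 110001100001)


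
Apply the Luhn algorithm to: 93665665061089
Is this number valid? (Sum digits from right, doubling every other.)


Luhn sum = 60
60 mod 10 = 0

Valid (Luhn sum mod 10 = 0)


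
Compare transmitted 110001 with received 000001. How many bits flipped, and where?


XOR: 110000

2 error(s) at position(s): 0, 1


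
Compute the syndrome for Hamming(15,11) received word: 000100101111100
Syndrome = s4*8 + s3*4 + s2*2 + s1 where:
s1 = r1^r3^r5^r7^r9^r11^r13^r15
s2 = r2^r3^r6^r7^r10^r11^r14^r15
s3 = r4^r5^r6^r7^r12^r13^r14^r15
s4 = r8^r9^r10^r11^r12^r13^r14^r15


s1=0, s2=1, s3=0, s4=1

Syndrome = 10 (error at position 10)


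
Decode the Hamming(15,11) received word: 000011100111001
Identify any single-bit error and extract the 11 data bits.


Syndrome = 6: error at position 6

Data: 01010111001 (corrected bit 6)


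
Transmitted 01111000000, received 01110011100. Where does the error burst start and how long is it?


XOR: 00001011100

Burst at position 4, length 5


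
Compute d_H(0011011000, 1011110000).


XOR: 1000101000
Count of 1s: 3

3


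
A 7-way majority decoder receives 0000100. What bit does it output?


Ones: 1 out of 7
Threshold: 4

0 (1/7 voted 1)


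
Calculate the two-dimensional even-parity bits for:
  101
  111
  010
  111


Row parities: 0111
Column parities: 111

Row P: 0111, Col P: 111, Corner: 1


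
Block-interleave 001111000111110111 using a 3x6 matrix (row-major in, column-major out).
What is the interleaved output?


Matrix:
  001111
  000111
  110111
Read columns: 001001100111111111

001001100111111111


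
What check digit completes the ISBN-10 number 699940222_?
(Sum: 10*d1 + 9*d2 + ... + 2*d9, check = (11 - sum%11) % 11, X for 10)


Weighted sum: 318
318 mod 11 = 10

Check digit: 1


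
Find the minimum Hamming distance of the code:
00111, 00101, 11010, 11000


Comparing all pairs, minimum distance: 1
Can detect 0 errors, correct 0 errors

1


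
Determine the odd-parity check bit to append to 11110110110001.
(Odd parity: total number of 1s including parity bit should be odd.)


Number of 1s in data: 9
Parity bit: 0

0


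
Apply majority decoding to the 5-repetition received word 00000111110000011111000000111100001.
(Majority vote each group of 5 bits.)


Groups: 00000, 11111, 00000, 11111, 00000, 01111, 00001
Majority votes: 0101010

0101010


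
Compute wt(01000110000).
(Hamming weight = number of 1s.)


Counting 1s in 01000110000

3


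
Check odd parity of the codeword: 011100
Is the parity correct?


Number of 1s: 3

Yes, parity is correct (3 ones)


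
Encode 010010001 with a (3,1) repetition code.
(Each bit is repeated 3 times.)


Each bit -> 3 copies

000111000000111000000000111


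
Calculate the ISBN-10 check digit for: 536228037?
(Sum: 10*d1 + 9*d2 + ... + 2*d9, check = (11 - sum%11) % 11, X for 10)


Weighted sum: 214
214 mod 11 = 5

Check digit: 6


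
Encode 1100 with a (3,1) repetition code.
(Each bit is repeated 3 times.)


Each bit -> 3 copies

111111000000


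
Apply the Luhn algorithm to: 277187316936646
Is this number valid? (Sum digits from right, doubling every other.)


Luhn sum = 75
75 mod 10 = 5

Invalid (Luhn sum mod 10 = 5)


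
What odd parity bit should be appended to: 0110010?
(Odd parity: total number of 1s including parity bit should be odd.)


Number of 1s in data: 3
Parity bit: 0

0


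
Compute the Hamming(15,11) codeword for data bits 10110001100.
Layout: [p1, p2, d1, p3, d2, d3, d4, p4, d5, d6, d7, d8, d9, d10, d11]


Parity bits: p1=1, p2=1, p3=0, p4=0

111001100001100


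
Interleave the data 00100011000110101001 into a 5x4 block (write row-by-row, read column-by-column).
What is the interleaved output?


Matrix:
  0010
  0011
  0001
  1010
  1001
Read columns: 00011000001101001101

00011000001101001101


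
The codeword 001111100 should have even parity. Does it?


Number of 1s: 5

No, parity error (5 ones)


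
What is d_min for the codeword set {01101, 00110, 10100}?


Comparing all pairs, minimum distance: 2
Can detect 1 errors, correct 0 errors

2


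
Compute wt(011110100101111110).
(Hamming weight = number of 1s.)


Counting 1s in 011110100101111110

12


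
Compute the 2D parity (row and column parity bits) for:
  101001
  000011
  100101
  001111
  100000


Row parities: 10101
Column parities: 100000

Row P: 10101, Col P: 100000, Corner: 1


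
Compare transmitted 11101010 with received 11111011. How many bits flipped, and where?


XOR: 00010001

2 error(s) at position(s): 3, 7


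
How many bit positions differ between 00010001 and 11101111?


XOR: 11111110
Count of 1s: 7

7


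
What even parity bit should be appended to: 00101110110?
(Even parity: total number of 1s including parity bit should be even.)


Number of 1s in data: 6
Parity bit: 0

0


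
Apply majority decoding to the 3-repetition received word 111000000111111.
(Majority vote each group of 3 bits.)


Groups: 111, 000, 000, 111, 111
Majority votes: 10011

10011


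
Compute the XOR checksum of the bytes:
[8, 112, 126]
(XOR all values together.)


XOR chain: 8 ^ 112 ^ 126 = 6

6


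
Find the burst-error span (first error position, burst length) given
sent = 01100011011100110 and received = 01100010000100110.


XOR: 00000001011000000

Burst at position 7, length 4


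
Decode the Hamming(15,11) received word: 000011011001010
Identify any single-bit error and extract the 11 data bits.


Syndrome = 0: no error detected

Data: 01101001010 (no errors)


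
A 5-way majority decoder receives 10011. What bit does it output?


Ones: 3 out of 5
Threshold: 3

1 (3/5 voted 1)


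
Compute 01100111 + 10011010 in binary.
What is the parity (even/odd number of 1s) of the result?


01100111 = 103
10011010 = 154
Sum = 257 = 100000001
1s count = 2

even parity (2 ones in 100000001)


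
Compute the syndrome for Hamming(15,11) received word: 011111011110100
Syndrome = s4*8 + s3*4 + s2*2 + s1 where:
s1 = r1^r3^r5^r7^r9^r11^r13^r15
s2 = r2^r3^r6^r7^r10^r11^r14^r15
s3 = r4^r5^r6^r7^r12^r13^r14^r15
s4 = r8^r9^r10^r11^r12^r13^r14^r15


s1=1, s2=1, s3=0, s4=1

Syndrome = 11 (error at position 11)


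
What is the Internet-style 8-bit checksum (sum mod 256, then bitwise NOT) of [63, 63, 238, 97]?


Sum = 461 mod 256 = 205
Complement = 50

50


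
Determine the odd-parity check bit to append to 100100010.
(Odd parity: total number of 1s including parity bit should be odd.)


Number of 1s in data: 3
Parity bit: 0

0


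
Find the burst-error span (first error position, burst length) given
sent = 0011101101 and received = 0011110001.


XOR: 0000011100

Burst at position 5, length 3


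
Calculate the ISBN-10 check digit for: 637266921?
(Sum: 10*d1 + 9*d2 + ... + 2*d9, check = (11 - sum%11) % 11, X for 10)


Weighted sum: 267
267 mod 11 = 3

Check digit: 8


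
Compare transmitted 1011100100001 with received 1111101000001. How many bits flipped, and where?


XOR: 0100001100000

3 error(s) at position(s): 1, 6, 7


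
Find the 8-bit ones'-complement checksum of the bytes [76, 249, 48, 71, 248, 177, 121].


Sum = 990 mod 256 = 222
Complement = 33

33


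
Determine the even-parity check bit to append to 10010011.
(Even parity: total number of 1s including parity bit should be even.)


Number of 1s in data: 4
Parity bit: 0

0


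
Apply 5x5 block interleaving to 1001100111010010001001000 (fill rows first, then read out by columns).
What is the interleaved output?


Matrix:
  10011
  00111
  01001
  00010
  01000
Read columns: 1000000101010001101011100

1000000101010001101011100


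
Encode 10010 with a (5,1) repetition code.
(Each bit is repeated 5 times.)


Each bit -> 5 copies

1111100000000001111100000


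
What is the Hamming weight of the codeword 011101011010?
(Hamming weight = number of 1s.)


Counting 1s in 011101011010

7


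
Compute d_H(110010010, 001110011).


XOR: 111100001
Count of 1s: 5

5


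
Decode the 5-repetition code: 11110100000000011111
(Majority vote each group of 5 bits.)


Groups: 11110, 10000, 00000, 11111
Majority votes: 1001

1001


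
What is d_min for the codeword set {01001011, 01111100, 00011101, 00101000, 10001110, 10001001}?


Comparing all pairs, minimum distance: 3
Can detect 2 errors, correct 1 errors

3


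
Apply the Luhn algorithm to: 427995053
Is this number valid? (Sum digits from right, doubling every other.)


Luhn sum = 38
38 mod 10 = 8

Invalid (Luhn sum mod 10 = 8)


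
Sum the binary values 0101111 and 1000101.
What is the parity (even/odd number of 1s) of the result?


0101111 = 47
1000101 = 69
Sum = 116 = 1110100
1s count = 4

even parity (4 ones in 1110100)


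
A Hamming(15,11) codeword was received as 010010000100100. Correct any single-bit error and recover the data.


Syndrome = 0: no error detected

Data: 01000100100 (no errors)


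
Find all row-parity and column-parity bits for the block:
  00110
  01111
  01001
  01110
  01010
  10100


Row parities: 000100
Column parities: 10000

Row P: 000100, Col P: 10000, Corner: 1


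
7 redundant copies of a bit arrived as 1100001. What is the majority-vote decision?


Ones: 3 out of 7
Threshold: 4

0 (3/7 voted 1)


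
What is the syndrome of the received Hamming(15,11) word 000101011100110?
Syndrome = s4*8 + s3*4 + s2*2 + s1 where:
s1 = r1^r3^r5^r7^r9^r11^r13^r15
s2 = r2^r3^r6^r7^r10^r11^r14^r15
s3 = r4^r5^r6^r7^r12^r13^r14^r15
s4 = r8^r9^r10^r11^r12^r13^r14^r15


s1=0, s2=1, s3=0, s4=1

Syndrome = 10 (error at position 10)


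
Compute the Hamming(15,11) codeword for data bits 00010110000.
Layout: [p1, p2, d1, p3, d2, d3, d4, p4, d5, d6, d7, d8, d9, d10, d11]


Parity bits: p1=0, p2=1, p3=1, p4=0

010100100110000


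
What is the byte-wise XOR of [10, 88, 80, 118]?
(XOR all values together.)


XOR chain: 10 ^ 88 ^ 80 ^ 118 = 116

116


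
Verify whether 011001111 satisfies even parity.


Number of 1s: 6

Yes, parity is correct (6 ones)


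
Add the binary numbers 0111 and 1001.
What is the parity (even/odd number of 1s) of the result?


0111 = 7
1001 = 9
Sum = 16 = 10000
1s count = 1

odd parity (1 ones in 10000)


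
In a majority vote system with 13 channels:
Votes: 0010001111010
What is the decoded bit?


Ones: 6 out of 13
Threshold: 7

0 (6/13 voted 1)


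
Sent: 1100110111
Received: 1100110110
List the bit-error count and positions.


XOR: 0000000001

1 error(s) at position(s): 9


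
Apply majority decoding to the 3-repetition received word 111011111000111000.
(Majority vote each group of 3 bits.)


Groups: 111, 011, 111, 000, 111, 000
Majority votes: 111010

111010


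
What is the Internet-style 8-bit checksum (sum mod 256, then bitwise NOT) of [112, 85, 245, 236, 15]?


Sum = 693 mod 256 = 181
Complement = 74

74


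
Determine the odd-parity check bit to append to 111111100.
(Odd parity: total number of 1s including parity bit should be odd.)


Number of 1s in data: 7
Parity bit: 0

0


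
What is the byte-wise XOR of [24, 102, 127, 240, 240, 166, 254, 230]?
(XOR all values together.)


XOR chain: 24 ^ 102 ^ 127 ^ 240 ^ 240 ^ 166 ^ 254 ^ 230 = 191

191


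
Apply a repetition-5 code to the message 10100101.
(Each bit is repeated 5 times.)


Each bit -> 5 copies

1111100000111110000000000111110000011111


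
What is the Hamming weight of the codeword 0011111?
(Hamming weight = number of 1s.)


Counting 1s in 0011111

5


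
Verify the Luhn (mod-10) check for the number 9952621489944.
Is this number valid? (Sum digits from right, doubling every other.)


Luhn sum = 84
84 mod 10 = 4

Invalid (Luhn sum mod 10 = 4)


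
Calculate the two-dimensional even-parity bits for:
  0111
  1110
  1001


Row parities: 110
Column parities: 0000

Row P: 110, Col P: 0000, Corner: 0


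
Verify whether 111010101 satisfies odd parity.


Number of 1s: 6

No, parity error (6 ones)


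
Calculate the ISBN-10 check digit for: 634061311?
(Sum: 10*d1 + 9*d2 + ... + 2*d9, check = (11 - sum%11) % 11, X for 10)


Weighted sum: 177
177 mod 11 = 1

Check digit: X


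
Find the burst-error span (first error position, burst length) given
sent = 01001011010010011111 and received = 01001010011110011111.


XOR: 00000001001100000000

Burst at position 7, length 5


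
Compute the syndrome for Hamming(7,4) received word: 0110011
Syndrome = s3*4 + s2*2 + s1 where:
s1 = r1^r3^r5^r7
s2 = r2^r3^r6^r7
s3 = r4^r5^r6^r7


s1=0, s2=0, s3=0

Syndrome = 0 (no error)


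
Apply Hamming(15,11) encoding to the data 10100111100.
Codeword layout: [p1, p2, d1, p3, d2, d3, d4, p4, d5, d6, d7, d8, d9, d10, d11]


Parity bits: p1=1, p2=0, p3=1, p4=0

101101000111100


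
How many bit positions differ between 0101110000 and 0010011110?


XOR: 0111101110
Count of 1s: 7

7


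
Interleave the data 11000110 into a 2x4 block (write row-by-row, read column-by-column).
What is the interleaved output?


Matrix:
  1100
  0110
Read columns: 10110100

10110100


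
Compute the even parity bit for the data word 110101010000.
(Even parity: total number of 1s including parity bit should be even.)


Number of 1s in data: 5
Parity bit: 1

1


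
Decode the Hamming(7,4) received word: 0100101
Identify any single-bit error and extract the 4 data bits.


Syndrome = 0: no error detected

Data: 0101 (no errors)


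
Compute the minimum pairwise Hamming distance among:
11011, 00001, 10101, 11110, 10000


Comparing all pairs, minimum distance: 2
Can detect 1 errors, correct 0 errors

2


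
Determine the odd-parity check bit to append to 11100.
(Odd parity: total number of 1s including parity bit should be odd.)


Number of 1s in data: 3
Parity bit: 0

0


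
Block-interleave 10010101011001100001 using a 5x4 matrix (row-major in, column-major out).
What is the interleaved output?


Matrix:
  1001
  0101
  0110
  0110
  0001
Read columns: 10000011100011011001

10000011100011011001


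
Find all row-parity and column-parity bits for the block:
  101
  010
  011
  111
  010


Row parities: 01011
Column parities: 001

Row P: 01011, Col P: 001, Corner: 1


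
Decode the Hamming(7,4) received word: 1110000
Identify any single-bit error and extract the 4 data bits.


Syndrome = 0: no error detected

Data: 1000 (no errors)


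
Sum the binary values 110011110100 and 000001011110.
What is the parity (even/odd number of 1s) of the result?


110011110100 = 3316
000001011110 = 94
Sum = 3410 = 110101010010
1s count = 6

even parity (6 ones in 110101010010)


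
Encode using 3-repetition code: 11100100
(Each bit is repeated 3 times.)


Each bit -> 3 copies

111111111000000111000000


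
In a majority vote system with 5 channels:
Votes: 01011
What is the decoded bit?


Ones: 3 out of 5
Threshold: 3

1 (3/5 voted 1)


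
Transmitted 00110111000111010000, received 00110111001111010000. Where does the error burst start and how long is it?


XOR: 00000000001000000000

Burst at position 10, length 1


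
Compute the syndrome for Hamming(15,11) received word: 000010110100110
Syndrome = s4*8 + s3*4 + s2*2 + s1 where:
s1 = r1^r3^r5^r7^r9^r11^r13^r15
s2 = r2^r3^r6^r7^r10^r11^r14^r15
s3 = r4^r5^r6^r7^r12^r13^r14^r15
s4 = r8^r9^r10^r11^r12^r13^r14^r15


s1=1, s2=1, s3=0, s4=0

Syndrome = 3 (error at position 3)


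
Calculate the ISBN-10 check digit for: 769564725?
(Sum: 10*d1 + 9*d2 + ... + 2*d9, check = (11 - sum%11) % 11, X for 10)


Weighted sum: 331
331 mod 11 = 1

Check digit: X


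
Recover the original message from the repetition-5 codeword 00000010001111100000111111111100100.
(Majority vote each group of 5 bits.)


Groups: 00000, 01000, 11111, 00000, 11111, 11111, 00100
Majority votes: 0010110

0010110


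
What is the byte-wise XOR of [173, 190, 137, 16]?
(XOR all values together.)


XOR chain: 173 ^ 190 ^ 137 ^ 16 = 138

138


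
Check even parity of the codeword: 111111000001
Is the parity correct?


Number of 1s: 7

No, parity error (7 ones)


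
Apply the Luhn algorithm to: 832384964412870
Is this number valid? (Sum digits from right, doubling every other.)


Luhn sum = 80
80 mod 10 = 0

Valid (Luhn sum mod 10 = 0)
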